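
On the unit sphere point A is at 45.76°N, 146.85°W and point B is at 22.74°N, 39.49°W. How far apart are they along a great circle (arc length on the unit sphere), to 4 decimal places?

1.4857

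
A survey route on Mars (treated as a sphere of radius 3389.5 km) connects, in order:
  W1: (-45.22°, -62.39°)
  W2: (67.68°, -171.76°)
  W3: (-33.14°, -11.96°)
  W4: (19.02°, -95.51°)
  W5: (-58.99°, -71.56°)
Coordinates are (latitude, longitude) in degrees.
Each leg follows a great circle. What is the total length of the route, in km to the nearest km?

Leg W1→W2: central angle 2.4119 rad, distance 8175.0 km.
Leg W2→W3: central angle 2.5051 rad, distance 8491.0 km.
Leg W3→W4: central angle 1.6602 rad, distance 5627.1 km.
Leg W4→W5: central angle 1.4042 rad, distance 4759.6 km.
Total: 8175.0 + 8491.0 + 5627.1 + 4759.6 ≈ 27053 km.

27053 km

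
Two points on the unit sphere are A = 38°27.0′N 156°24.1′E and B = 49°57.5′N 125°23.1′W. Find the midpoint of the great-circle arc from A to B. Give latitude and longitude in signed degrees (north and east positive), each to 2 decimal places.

The central angle between A and B is δ = 0.9533 rad.
With f = 0.5, the slerp weights are sin((1−f)δ)/sin δ = 0.5627 and sin(fδ)/sin δ = 0.5627.
Weighted sum of the unit vectors: (0.5627)·(-0.7177,0.3135,0.6218) + (0.5627)·(-0.3725,-0.5245,0.7656) = (-0.6135, -0.1187, 0.7807).
Converting back: φ = atan2(z, √(x²+y²)) = 51.33°, λ = atan2(y, x) = -169.05°.

51.33°, -169.05°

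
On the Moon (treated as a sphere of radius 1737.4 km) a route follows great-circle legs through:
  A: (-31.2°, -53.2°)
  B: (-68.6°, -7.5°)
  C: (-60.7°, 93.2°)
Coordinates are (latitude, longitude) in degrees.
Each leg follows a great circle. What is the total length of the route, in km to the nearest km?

2559 km

Leg A→B: central angle 0.7950 rad, distance 1381.2 km.
Leg B→C: central angle 0.6781 rad, distance 1178.1 km.
Total: 1381.2 + 1178.1 ≈ 2559 km.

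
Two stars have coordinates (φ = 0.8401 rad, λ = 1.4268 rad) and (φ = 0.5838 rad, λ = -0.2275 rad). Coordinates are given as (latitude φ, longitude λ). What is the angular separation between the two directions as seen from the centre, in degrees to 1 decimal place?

68.7°

In radians: φ₁ = 0.8401, φ₂ = 0.5838, Δλ = -94.784° = -1.6543 rad.
Haversine: a = sin²(Δφ/2) + cos φ₁ cos φ₂ sin²(Δλ/2) = 0.0163 + (0.6674)(0.8344)(0.5417) = 0.31798.
Central angle c = 2·arcsin(√a) = 1.19820 rad.
So the angular separation is 68.7°.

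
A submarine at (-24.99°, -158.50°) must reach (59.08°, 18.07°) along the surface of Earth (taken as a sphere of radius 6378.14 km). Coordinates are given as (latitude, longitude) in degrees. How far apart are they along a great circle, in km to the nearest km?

16233 km

Let φ₁ = -0.4362 rad, φ₂ = 1.0311 rad, and Δλ = 3.0817 rad.
cos c = sin φ₁ sin φ₂ + cos φ₁ cos φ₂ cos Δλ = (-0.4225)(0.8579) + (0.9064)(0.5138)(-0.9982) = -0.82732,
so c = arccos(-0.82732) = 2.54512 rad.
Distance = R·c = 6378.14 × 2.5451 ≈ 16233 km.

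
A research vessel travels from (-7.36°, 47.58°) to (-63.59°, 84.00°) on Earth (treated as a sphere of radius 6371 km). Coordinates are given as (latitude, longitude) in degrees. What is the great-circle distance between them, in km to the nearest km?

With latitudes φ₁ = -7.360°, φ₂ = -63.590° and longitude difference Δλ = 36.420°:
cos c = sin φ₁ sin φ₂ + cos φ₁ cos φ₂ cos Δλ = (-0.1281)(-0.8956) + (0.9918)(0.4448)(0.8047) = 0.46970,
so c = arccos(0.46970) = 1.08184 rad.
Distance = R·c = 6371 × 1.0818 ≈ 6892 km.

6892 km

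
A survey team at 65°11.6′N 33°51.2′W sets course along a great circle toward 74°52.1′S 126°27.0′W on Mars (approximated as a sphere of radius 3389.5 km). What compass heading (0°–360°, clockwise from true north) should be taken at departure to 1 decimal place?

Δλ = -92.597° = -1.6161 rad.
y = sin Δλ · cos φ₂ = (-0.9990)(0.2610) = -0.2608
x = cos φ₁ sin φ₂ − sin φ₁ cos φ₂ cos Δλ = (0.4196)(-0.9653) − (0.9077)(0.2610)(-0.0453) = -0.3943
θ = atan2(y, x) = -146.52°; adding 360° gives 213.5°.

213.5°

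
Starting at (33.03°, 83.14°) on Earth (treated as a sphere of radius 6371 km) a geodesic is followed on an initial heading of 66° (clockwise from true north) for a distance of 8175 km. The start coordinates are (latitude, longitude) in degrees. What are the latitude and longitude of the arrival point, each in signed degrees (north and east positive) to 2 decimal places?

28.79°, 171.49°

Angular distance δ = d/R = 8175/6371 = 1.28316 rad; initial bearing θ = 1.1519 rad.
sin φ₂ = sin φ₁ cos δ + cos φ₁ sin δ cos θ = (0.5451)(0.2837) + (0.8384)(0.9589)(0.4067) = 0.4816, so φ₂ = 28.79°.
Δλ = atan2(sin θ sin δ cos φ₁, cos δ − sin φ₁ sin φ₂) = atan2(0.7344, 0.0212) = 88.349°.
λ₂ = 83.140° + 88.349° = 171.49°.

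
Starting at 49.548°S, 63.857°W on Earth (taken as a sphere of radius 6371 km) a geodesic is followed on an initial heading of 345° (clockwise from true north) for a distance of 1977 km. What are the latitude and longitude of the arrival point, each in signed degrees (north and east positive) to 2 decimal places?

-32.22°, -69.22°

Angular distance δ = d/R = 1977/6371 = 0.31031 rad; initial bearing θ = 6.0214 rad.
sin φ₂ = sin φ₁ cos δ + cos φ₁ sin δ cos θ = (-0.7609)(0.9522) + (0.6488)(0.3054)(0.9659) = -0.5332, so φ₂ = -32.22°.
Δλ = atan2(sin θ sin δ cos φ₁, cos δ − sin φ₁ sin φ₂) = atan2(-0.0513, 0.5465) = -5.361°.
λ₂ = -63.857° − 5.361° = -69.22°.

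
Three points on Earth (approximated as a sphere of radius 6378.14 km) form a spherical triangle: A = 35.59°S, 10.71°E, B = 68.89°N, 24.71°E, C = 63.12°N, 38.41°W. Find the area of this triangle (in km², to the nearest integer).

Side lengths (central angles): a = 0.4377, b = 1.8530, c = 1.8325 rad; semiperimeter s = 2.0616.
By l'Huilier's theorem, tan(E/4) = √[tan(s/2) tan((s−a)/2) tan((s−b)/2) tan((s−c)/2)], giving spherical excess E = 0.5782 rad.
Area = E·R² = 0.5782 × (6378.14)² ≈ 23522690 km².

23522690 km²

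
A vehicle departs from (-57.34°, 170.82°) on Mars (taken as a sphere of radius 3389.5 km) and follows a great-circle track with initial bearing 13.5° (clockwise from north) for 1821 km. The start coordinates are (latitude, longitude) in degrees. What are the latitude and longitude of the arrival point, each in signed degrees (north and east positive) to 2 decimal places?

Angular distance δ = d/R = 1821/3389.5 = 0.53725 rad; initial bearing θ = 0.2356 rad.
sin φ₂ = sin φ₁ cos δ + cos φ₁ sin δ cos θ = (-0.8419)(0.8591) + (0.5397)(0.5118)(0.9724) = -0.4547, so φ₂ = -27.05°.
Δλ = atan2(sin θ sin δ cos φ₁, cos δ − sin φ₁ sin φ₂) = atan2(0.0645, 0.4763) = 7.709°.
λ₂ = 170.820° + 7.709° = 178.53°.

-27.05°, 178.53°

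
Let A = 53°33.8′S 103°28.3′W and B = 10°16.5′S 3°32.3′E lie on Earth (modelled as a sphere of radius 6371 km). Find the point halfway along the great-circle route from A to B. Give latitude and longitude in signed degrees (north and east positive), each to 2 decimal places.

-44.81°, -31.49°

The central angle between A and B is δ = 1.5983 rad.
With f = 0.5, the slerp weights are sin((1−f)δ)/sin δ = 0.7170 and sin(fδ)/sin δ = 0.7170.
Weighted sum of the unit vectors: (0.7170)·(-0.1384,-0.5776,-0.8045) + (0.7170)·(0.9821,0.0607,-0.1784) = (0.6050, -0.3706, -0.7047).
Converting back: φ = atan2(z, √(x²+y²)) = -44.81°, λ = atan2(y, x) = -31.49°.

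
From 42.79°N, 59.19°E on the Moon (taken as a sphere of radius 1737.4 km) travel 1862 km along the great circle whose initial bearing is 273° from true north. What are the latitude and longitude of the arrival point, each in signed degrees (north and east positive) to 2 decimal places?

Angular distance δ = d/R = 1862/1737.4 = 1.07172 rad; initial bearing θ = 4.7647 rad.
sin φ₂ = sin φ₁ cos δ + cos φ₁ sin δ cos θ = (0.6793)(0.4786) + (0.7338)(0.8780)(0.0523) = 0.3589, so φ₂ = 21.03°.
Δλ = atan2(sin θ sin δ cos φ₁, cos δ − sin φ₁ sin φ₂) = atan2(-0.6435, 0.2348) = -69.949°.
λ₂ = 59.190° − 69.949° = -10.76°.

21.03°, -10.76°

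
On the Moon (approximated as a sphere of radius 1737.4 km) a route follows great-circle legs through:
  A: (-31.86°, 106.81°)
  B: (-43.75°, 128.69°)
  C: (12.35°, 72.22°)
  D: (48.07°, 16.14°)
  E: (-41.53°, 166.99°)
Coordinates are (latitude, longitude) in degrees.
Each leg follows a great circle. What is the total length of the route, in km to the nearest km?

9515 km

Leg A→B: central angle 0.3644 rad, distance 633.0 km.
Leg B→C: central angle 1.3265 rad, distance 2304.7 km.
Leg C→D: central angle 1.0200 rad, distance 1772.1 km.
Leg D→E: central angle 2.7656 rad, distance 4804.9 km.
Total: 633.0 + 2304.7 + 1772.1 + 4804.9 ≈ 9515 km.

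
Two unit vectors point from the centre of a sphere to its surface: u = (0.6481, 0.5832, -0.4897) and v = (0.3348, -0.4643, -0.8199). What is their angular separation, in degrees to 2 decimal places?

u·v = 0.3477; |u| = 1.0000, |v| = 1.0000.
cos θ = (u·v)/(|u||v|) = 0.3477, so θ = 69.65°.

69.65°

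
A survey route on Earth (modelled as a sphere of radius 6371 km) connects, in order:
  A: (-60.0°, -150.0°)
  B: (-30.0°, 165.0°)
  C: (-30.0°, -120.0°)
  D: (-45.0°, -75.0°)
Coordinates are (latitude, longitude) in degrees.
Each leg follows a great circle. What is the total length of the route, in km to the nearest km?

Leg A→B: central angle 0.7389 rad, distance 4707.6 km.
Leg B→C: central angle 1.1106 rad, distance 7075.7 km.
Leg C→D: central angle 0.6656 rad, distance 4240.3 km.
Total: 4707.6 + 7075.7 + 4240.3 ≈ 16024 km.

16024 km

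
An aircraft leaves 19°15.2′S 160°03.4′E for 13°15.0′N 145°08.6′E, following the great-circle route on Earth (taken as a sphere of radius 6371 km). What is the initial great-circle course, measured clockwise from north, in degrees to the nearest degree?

335°

Δλ = -14.913° = -0.2603 rad.
y = sin Δλ · cos φ₂ = (-0.2574)(0.9734) = -0.2505
x = cos φ₁ sin φ₂ − sin φ₁ cos φ₂ cos Δλ = (0.9441)(0.2292) − (-0.3297)(0.9734)(0.9663) = 0.5265
θ = atan2(y, x) = -25.44°; adding 360° gives 335°.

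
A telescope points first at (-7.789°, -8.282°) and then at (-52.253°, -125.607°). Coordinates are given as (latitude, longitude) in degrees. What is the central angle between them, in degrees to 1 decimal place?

99.9°

With latitudes φ₁ = -7.789°, φ₂ = -52.253° and longitude difference Δλ = -117.325°:
Haversine: a = sin²(Δφ/2) + cos φ₁ cos φ₂ sin²(Δλ/2) = 0.1432 + (0.9908)(0.6122)(0.7295) = 0.58563.
Central angle c = 2·arcsin(√a) = 1.74290 rad.
So the angular separation is 99.9°.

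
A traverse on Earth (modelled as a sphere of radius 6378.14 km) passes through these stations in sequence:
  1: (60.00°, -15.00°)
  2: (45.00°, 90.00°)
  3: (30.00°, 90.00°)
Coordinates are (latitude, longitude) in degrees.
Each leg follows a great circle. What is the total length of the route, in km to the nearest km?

Leg 1→2: central angle 1.0229 rad, distance 6524.4 km.
Leg 2→3: central angle 0.2618 rad, distance 1669.8 km.
Total: 6524.4 + 1669.8 ≈ 8194 km.

8194 km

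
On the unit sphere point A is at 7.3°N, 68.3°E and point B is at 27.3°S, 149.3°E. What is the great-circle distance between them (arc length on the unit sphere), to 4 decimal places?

Let φ₁ = 0.1274 rad, φ₂ = -0.4765 rad, and Δλ = 1.4137 rad.
cos c = sin φ₁ sin φ₂ + cos φ₁ cos φ₂ cos Δλ = (0.1271)(-0.4586) + (0.9919)(0.8886)(0.1564) = 0.07961,
so c = arccos(0.07961) = 1.49111 rad.
On the unit sphere the arc length equals the central angle: 1.4911.

1.4911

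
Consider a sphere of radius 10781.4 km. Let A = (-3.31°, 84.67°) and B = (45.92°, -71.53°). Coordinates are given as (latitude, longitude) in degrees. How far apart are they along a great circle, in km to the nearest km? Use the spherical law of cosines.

In radians: φ₁ = -0.0578, φ₂ = 0.8015, Δλ = -156.200° = -2.7262 rad.
cos c = sin φ₁ sin φ₂ + cos φ₁ cos φ₂ cos Δλ = (-0.0577)(0.7184) + (0.9983)(0.6957)(-0.9150) = -0.67692,
so c = arccos(-0.67692) = 2.31436 rad.
Distance = R·c = 10781.4 × 2.3144 ≈ 24952 km.

24952 km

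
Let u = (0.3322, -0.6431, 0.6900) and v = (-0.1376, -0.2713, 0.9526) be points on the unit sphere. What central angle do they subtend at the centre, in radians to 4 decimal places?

0.6664 rad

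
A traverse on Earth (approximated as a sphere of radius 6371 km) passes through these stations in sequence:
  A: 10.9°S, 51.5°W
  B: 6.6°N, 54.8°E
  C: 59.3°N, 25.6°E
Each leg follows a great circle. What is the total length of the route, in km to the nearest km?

18280 km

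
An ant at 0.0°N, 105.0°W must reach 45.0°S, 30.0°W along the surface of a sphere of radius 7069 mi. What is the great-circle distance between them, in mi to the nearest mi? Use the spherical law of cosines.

With latitudes φ₁ = 0.000°, φ₂ = -45.000° and longitude difference Δλ = 75.000°:
cos c = sin φ₁ sin φ₂ + cos φ₁ cos φ₂ cos Δλ = (0.0000)(-0.7071) + (1.0000)(0.7071)(0.2588) = 0.18301,
so c = arccos(0.18301) = 1.38675 rad.
Distance = R·c = 7069 × 1.3867 ≈ 9803 mi.

9803 mi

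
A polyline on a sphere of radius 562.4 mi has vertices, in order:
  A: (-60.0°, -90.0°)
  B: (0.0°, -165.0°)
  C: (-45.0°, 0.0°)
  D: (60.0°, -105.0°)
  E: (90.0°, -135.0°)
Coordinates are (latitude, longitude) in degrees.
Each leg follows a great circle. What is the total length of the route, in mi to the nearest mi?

3734 mi

Leg A→B: central angle 1.4410 rad, distance 810.4 mi.
Leg B→C: central angle 2.3227 rad, distance 1306.3 mi.
Leg C→D: central angle 2.3516 rad, distance 1322.6 mi.
Leg D→E: central angle 0.5236 rad, distance 294.5 mi.
Total: 810.4 + 1306.3 + 1322.6 + 294.5 ≈ 3734 mi.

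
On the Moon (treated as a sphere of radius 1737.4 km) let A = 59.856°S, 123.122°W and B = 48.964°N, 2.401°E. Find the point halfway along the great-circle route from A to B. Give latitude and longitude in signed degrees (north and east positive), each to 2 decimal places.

-11.40°, -45.85°

The central angle between A and B is δ = 2.5752 rad.
With f = 0.5, the slerp weights are sin((1−f)δ)/sin δ = 1.7894 and sin(fδ)/sin δ = 1.7894.
Weighted sum of the unit vectors: (1.7894)·(-0.2744,-0.4206,-0.8648) + (1.7894)·(0.6560,0.0275,0.7543) = (0.6828, -0.7034, -0.1977).
Converting back: φ = atan2(z, √(x²+y²)) = -11.40°, λ = atan2(y, x) = -45.85°.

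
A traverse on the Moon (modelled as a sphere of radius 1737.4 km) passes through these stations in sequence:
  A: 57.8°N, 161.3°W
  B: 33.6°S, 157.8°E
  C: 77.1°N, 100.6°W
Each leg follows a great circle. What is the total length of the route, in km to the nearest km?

Leg A→B: central angle 1.7040 rad, distance 2960.5 km.
Leg B→C: central angle 2.1856 rad, distance 3797.3 km.
Total: 2960.5 + 3797.3 ≈ 6758 km.

6758 km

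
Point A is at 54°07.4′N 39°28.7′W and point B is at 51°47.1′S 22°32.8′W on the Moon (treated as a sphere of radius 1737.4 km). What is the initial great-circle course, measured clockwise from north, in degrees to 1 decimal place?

169.2°

With φ₁ = 0.9446, φ₂ = -0.9038, Δλ = 0.2955 rad, the forward-azimuth formula gives
θ = atan2( sin Δλ cos φ₂ , cos φ₁ sin φ₂ − sin φ₁ cos φ₂ cos Δλ ) = atan2(0.1802, -0.9400) = 169.15°.
So the initial bearing is 169.2°.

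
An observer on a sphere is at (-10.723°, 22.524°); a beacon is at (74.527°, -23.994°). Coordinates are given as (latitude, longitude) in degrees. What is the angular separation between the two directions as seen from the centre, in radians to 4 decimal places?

1.5697 rad

With latitudes φ₁ = -10.723°, φ₂ = 74.527° and longitude difference Δλ = -46.518°:
cos c = sin φ₁ sin φ₂ + cos φ₁ cos φ₂ cos Δλ = (-0.1861)(0.9638) + (0.9825)(0.2668)(0.6881) = 0.00106,
so c = arccos(0.00106) = 1.56974 rad.
So the angular separation is 1.5697 rad.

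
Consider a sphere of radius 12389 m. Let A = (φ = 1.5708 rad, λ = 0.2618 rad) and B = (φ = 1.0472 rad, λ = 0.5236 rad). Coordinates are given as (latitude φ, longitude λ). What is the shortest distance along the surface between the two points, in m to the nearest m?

Let φ₁ = 1.5708 rad, φ₂ = 1.0472 rad, and Δλ = 0.2618 rad.
cos c = sin φ₁ sin φ₂ + cos φ₁ cos φ₂ cos Δλ = (1.0000)(0.8660) + (-0.0000)(0.5000)(0.9659) = 0.86602,
so c = arccos(0.86602) = 0.52360 rad.
Distance = R·c = 12389 × 0.5236 ≈ 6487 m.

6487 m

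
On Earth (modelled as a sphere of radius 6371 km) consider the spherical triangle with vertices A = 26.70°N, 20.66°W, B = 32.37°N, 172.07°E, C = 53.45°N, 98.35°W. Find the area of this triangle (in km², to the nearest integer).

20832559 km²

Side lengths (central angles): a = 1.1221, b = 1.0765, c = 2.0891 rad; semiperimeter s = 2.1439.
By l'Huilier's theorem, tan(E/4) = √[tan(s/2) tan((s−a)/2) tan((s−b)/2) tan((s−c)/2)], giving spherical excess E = 0.5132 rad.
Area = E·R² = 0.5132 × (6371)² ≈ 20832559 km².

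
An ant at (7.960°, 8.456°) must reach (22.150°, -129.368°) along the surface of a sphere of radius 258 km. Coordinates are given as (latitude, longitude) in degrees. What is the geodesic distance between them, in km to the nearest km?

Let φ₁ = 0.1389 rad, φ₂ = 0.3866 rad, and Δλ = -2.4055 rad.
Haversine: a = sin²(Δφ/2) + cos φ₁ cos φ₂ sin²(Δλ/2) = 0.0153 + (0.9904)(0.9262)(0.8705) = 0.81378.
Central angle c = 2·arcsin(√a) = 2.24922 rad.
Distance = R·c = 258 × 2.2492 ≈ 580 km.

580 km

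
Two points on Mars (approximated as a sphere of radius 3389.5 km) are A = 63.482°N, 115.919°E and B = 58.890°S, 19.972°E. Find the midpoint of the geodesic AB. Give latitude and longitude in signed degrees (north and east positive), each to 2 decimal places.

The central angle between A and B is δ = 2.4816 rad.
With f = 0.5, the slerp weights are sin((1−f)δ)/sin δ = 1.5430 and sin(fδ)/sin δ = 1.5430.
Weighted sum of the unit vectors: (1.5430)·(-0.1952,0.4016,0.8948) + (1.5430)·(0.4856,0.1765,-0.8562) = (0.4482, 0.8920, 0.0596).
Converting back: φ = atan2(z, √(x²+y²)) = 3.42°, λ = atan2(y, x) = 63.32°.

3.42°, 63.32°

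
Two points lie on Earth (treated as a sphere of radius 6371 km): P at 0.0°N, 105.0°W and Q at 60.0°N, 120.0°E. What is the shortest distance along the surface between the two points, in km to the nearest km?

12310 km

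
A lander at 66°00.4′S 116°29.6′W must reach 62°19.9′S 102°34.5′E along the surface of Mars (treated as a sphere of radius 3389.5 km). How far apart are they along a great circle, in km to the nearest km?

In radians: φ₁ = -1.1520, φ₂ = -1.0879, Δλ = -140.932° = -2.4597 rad.
cos c = sin φ₁ sin φ₂ + cos φ₁ cos φ₂ cos Δλ = (-0.9136)(-0.8857) + (0.4066)(0.4644)(-0.7764) = 0.66253,
so c = arccos(0.66253) = 0.84661 rad.
Distance = R·c = 3389.5 × 0.8466 ≈ 2870 km.

2870 km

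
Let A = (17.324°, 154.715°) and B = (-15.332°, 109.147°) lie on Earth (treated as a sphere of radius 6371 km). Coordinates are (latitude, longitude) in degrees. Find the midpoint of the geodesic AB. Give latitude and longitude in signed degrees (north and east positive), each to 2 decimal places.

1.08°, 131.81°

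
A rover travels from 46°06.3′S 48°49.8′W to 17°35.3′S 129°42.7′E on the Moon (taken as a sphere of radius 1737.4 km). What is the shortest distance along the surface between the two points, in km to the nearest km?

3526 km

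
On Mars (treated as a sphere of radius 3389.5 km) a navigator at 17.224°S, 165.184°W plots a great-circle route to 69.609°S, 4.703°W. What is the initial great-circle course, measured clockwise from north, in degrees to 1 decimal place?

173.3°

Δλ = 160.481° = 2.8009 rad.
y = sin Δλ · cos φ₂ = (0.3341)(0.3484) = 0.1164
x = cos φ₁ sin φ₂ − sin φ₁ cos φ₂ cos Δλ = (0.9552)(-0.9373) − (-0.2961)(0.3484)(-0.9425) = -0.9925
θ = atan2(y, x) = 173.31°, so the bearing is 173.3°.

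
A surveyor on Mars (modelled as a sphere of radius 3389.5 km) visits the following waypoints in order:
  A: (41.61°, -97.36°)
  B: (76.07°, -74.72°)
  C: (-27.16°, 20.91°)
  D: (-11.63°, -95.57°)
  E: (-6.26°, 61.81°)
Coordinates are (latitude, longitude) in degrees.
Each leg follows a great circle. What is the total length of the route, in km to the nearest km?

24373 km

Leg A→B: central angle 0.6255 rad, distance 2120.2 km.
Leg B→C: central angle 2.0534 rad, distance 6959.9 km.
Leg C→D: central angle 1.8719 rad, distance 6344.7 km.
Leg D→E: central angle 2.6399 rad, distance 8947.8 km.
Total: 2120.2 + 6959.9 + 6344.7 + 8947.8 ≈ 24373 km.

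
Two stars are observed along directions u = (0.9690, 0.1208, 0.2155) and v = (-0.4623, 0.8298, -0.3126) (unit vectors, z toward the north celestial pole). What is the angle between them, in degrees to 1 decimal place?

114.5°

u·v = -0.4151; |u| = 1.0000, |v| = 1.0000.
cos θ = (u·v)/(|u||v|) = -0.4151, so θ = 114.5°.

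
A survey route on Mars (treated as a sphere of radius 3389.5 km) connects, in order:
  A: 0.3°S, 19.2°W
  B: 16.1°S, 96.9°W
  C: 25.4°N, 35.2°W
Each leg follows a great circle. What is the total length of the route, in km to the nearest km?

Leg A→B: central angle 1.3632 rad, distance 4620.5 km.
Leg B→C: central angle 1.2739 rad, distance 4318.0 km.
Total: 4620.5 + 4318.0 ≈ 8939 km.

8939 km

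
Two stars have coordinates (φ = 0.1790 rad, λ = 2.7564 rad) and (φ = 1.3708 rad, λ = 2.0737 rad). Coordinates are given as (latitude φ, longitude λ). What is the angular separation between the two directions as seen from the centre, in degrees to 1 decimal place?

71.0°

With latitudes φ₁ = 10.256°, φ₂ = 78.541° and longitude difference Δλ = -39.116°:
cos c = sin φ₁ sin φ₂ + cos φ₁ cos φ₂ cos Δλ = (0.1780)(0.9801) + (0.9840)(0.1987)(0.7759) = 0.32617,
so c = arccos(0.32617) = 1.23854 rad.
So the angular separation is 71.0°.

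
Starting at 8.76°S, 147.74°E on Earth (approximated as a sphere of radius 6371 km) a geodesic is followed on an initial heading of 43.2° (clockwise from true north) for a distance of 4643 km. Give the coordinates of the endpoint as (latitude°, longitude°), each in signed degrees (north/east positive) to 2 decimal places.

21.48°, 177.07°

Angular distance δ = d/R = 4643/6371 = 0.72877 rad; initial bearing θ = 0.7540 rad.
sin φ₂ = sin φ₁ cos δ + cos φ₁ sin δ cos θ = (-0.1523)(0.7460) + (0.9883)(0.6660)(0.7290) = 0.3662, so φ₂ = 21.48°.
Δλ = atan2(sin θ sin δ cos φ₁, cos δ − sin φ₁ sin φ₂) = atan2(0.4506, 0.8018) = 29.334°.
λ₂ = 147.740° + 29.334° = 177.07°.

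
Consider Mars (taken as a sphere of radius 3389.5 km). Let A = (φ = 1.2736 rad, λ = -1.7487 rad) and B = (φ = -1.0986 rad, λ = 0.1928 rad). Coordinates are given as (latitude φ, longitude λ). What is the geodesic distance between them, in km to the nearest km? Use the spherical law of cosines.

Let φ₁ = 1.2736 rad, φ₂ = -1.0986 rad, and Δλ = 1.9415 rad.
cos c = sin φ₁ sin φ₂ + cos φ₁ cos φ₂ cos Δλ = (0.9562)(-0.8906) + (0.2928)(0.4548)(-0.3623) = -0.89978,
so c = arccos(-0.89978) = 2.69007 rad.
Distance = R·c = 3389.5 × 2.6901 ≈ 9118 km.

9118 km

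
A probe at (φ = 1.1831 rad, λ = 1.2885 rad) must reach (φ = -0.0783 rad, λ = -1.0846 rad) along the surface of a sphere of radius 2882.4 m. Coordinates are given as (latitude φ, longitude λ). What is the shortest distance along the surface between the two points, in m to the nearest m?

With latitudes φ₁ = 67.787°, φ₂ = -4.486° and longitude difference Δλ = -135.969°:
cos c = sin φ₁ sin φ₂ + cos φ₁ cos φ₂ cos Δλ = (0.9258)(-0.0782) + (0.3781)(0.9969)(-0.7190) = -0.34339,
so c = arccos(-0.34339) = 1.92132 rad.
Distance = R·c = 2882.4 × 1.9213 ≈ 5538 m.

5538 m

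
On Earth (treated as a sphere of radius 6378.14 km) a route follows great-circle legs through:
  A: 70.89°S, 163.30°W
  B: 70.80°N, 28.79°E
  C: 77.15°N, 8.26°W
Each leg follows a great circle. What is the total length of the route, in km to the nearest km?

20903 km

Leg A→B: central angle 3.0725 rad, distance 19596.5 km.
Leg B→C: central angle 0.2048 rad, distance 1306.3 km.
Total: 19596.5 + 1306.3 ≈ 20903 km.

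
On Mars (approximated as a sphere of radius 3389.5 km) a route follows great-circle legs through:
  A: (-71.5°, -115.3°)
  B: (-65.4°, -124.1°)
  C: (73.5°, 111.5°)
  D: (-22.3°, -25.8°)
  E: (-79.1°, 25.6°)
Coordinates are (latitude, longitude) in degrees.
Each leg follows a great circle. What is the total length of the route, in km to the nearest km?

20809 km

Leg A→B: central angle 0.1202 rad, distance 407.5 km.
Leg B→C: central angle 2.7893 rad, distance 9454.4 km.
Leg C→D: central angle 2.1615 rad, distance 7326.4 km.
Leg D→E: central angle 1.0681 rad, distance 3620.4 km.
Total: 407.5 + 9454.4 + 7326.4 + 3620.4 ≈ 20809 km.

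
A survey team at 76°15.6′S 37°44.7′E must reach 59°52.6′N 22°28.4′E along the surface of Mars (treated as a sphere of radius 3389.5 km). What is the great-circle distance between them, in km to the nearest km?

Let φ₁ = -1.3310 rad, φ₂ = 1.0450 rad, and Δλ = -0.2665 rad.
Haversine: a = sin²(Δφ/2) + cos φ₁ cos φ₂ sin²(Δλ/2) = 0.8605 + (0.2375)(0.5019)(0.0177) = 0.86260.
Central angle c = 2·arcsin(√a) = 2.38213 rad.
Distance = R·c = 3389.5 × 2.3821 ≈ 8074 km.

8074 km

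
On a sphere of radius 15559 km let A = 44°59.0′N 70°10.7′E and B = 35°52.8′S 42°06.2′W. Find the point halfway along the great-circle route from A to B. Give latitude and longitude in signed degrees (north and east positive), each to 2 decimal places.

Central angle δ = 2.2544 rad. Interpolating on the sphere with fraction f = 0.5:
P = [sin((1−f)δ)·A + sin(fδ)·B] / sin δ = 1.1650·A + 1.1650·B in Cartesian coordinates,
giving P = (0.9798, 0.1423, 0.1407), i.e. latitude 8.09°, longitude 8.26°.

8.09°, 8.26°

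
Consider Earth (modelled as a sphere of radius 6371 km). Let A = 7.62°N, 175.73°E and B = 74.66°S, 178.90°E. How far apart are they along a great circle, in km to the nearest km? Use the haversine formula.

In radians: φ₁ = 0.1330, φ₂ = -1.3031, Δλ = 3.170° = 0.0553 rad.
Haversine: a = sin²(Δφ/2) + cos φ₁ cos φ₂ sin²(Δλ/2) = 0.4328 + (0.9912)(0.2645)(0.0008) = 0.43303.
Central angle c = 2·arcsin(√a) = 1.43646 rad.
Distance = R·c = 6371 × 1.4365 ≈ 9152 km.

9152 km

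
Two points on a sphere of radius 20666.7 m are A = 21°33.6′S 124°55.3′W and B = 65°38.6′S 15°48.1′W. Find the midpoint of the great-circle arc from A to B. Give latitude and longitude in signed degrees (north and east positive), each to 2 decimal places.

Central angle δ = 1.3601 rad. Interpolating on the sphere with fraction f = 0.5:
P = [sin((1−f)δ)·A + sin(fδ)·B] / sin δ = 0.6431·A + 0.6431·B in Cartesian coordinates,
giving P = (-0.0872, -0.5626, -0.8221), i.e. latitude -55.30°, longitude -98.81°.

-55.30°, -98.81°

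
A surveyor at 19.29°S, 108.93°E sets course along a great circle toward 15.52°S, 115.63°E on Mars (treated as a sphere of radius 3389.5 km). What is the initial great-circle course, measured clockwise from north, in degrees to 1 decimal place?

60.5°

With φ₁ = -0.3367, φ₂ = -0.2709, Δλ = 0.1169 rad, the forward-azimuth formula gives
θ = atan2( sin Δλ cos φ₂ , cos φ₁ sin φ₂ − sin φ₁ cos φ₂ cos Δλ ) = atan2(0.1124, 0.0636) = 60.51°.
So the initial bearing is 60.5°.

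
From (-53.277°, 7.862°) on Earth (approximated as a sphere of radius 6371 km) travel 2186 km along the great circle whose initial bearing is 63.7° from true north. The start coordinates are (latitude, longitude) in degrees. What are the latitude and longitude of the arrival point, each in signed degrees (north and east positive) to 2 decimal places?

-41.73°, 31.70°

Angular distance δ = d/R = 2186/6371 = 0.34312 rad; initial bearing θ = 1.1118 rad.
sin φ₂ = sin φ₁ cos δ + cos φ₁ sin δ cos θ = (-0.8015)(0.9417) + (0.5979)(0.3364)(0.4431) = -0.6657, so φ₂ = -41.73°.
Δλ = atan2(sin θ sin δ cos φ₁, cos δ − sin φ₁ sin φ₂) = atan2(0.1803, 0.4081) = 23.839°.
λ₂ = 7.862° + 23.839° = 31.70°.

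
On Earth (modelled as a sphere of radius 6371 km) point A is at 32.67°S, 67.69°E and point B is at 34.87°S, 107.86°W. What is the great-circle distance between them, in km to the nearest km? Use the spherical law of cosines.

12491 km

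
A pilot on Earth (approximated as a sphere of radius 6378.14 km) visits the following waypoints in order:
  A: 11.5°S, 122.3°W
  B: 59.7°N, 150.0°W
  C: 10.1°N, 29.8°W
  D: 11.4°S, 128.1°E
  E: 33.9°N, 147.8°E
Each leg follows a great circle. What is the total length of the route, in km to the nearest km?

Leg A→B: central angle 1.3020 rad, distance 8304.1 km.
Leg B→C: central angle 1.6694 rad, distance 10647.7 km.
Leg C→D: central angle 2.7621 rad, distance 17616.8 km.
Leg D→E: central angle 0.8556 rad, distance 5457.1 km.
Total: 8304.1 + 10647.7 + 17616.8 + 5457.1 ≈ 42026 km.

42026 km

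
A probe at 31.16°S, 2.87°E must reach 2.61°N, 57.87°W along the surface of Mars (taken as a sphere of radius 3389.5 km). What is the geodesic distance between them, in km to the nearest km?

3951 km

With latitudes φ₁ = -31.160°, φ₂ = 2.610° and longitude difference Δλ = -60.740°:
Haversine: a = sin²(Δφ/2) + cos φ₁ cos φ₂ sin²(Δλ/2) = 0.0844 + (0.8557)(0.9990)(0.2556) = 0.30287.
Central angle c = 2·arcsin(√a) = 1.16553 rad.
Distance = R·c = 3389.5 × 1.1655 ≈ 3951 km.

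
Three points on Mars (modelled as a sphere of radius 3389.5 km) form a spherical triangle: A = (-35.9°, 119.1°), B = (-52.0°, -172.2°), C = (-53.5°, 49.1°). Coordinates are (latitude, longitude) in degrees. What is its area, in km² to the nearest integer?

Side lengths (central angles): a = 1.2043, b = 0.8813, c = 0.8721 rad; semiperimeter s = 1.4789.
By l'Huilier's theorem, tan(E/4) = √[tan(s/2) tan((s−a)/2) tan((s−b)/2) tan((s−c)/2)], giving spherical excess E = 0.4391 rad.
Area = E·R² = 0.4391 × (3389.5)² ≈ 5044495 km².

5044495 km²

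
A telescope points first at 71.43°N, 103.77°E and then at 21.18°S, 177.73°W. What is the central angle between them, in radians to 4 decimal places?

1.8580 rad

In radians: φ₁ = 1.2467, φ₂ = -0.3697, Δλ = 78.500° = 1.3701 rad.
cos c = sin φ₁ sin φ₂ + cos φ₁ cos φ₂ cos Δλ = (0.9479)(-0.3613) + (0.3185)(0.9324)(0.1994) = -0.28329,
so c = arccos(-0.28329) = 1.85801 rad.
So the angular separation is 1.8580 rad.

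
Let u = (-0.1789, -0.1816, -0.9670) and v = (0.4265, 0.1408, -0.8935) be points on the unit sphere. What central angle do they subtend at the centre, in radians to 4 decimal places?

0.7043 rad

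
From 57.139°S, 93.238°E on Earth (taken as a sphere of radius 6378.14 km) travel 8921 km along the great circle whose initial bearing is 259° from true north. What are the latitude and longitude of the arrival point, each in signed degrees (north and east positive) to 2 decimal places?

Angular distance δ = d/R = 8921/6378.14 = 1.39868 rad; initial bearing θ = 4.5204 rad.
sin φ₂ = sin φ₁ cos δ + cos φ₁ sin δ cos θ = (-0.8400)(0.1713) + (0.5426)(0.9852)(-0.1908) = -0.2459, so φ₂ = -14.23°.
Δλ = atan2(sin θ sin δ cos φ₁, cos δ − sin φ₁ sin φ₂) = atan2(-0.5248, -0.0353) = -93.844°.
λ₂ = 93.238° − 93.844° = -0.61°.

-14.23°, -0.61°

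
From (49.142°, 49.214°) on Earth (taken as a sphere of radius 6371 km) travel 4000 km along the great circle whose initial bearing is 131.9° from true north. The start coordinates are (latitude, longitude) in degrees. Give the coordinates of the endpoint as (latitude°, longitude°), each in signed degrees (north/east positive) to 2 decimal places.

20.82°, 77.10°

Angular distance δ = d/R = 4000/6371 = 0.62784 rad; initial bearing θ = 2.3021 rad.
sin φ₂ = sin φ₁ cos δ + cos φ₁ sin δ cos θ = (0.7563)(0.8093) + (0.6542)(0.5874)(-0.6678) = 0.3555, so φ₂ = 20.82°.
Δλ = atan2(sin θ sin δ cos φ₁, cos δ − sin φ₁ sin φ₂) = atan2(0.2860, 0.5404) = 27.889°.
λ₂ = 49.214° + 27.889° = 77.10°.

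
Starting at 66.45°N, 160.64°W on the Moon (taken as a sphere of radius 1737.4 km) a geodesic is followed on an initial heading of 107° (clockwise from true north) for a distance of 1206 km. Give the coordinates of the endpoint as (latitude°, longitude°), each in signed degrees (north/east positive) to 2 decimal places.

39.04°, -108.67°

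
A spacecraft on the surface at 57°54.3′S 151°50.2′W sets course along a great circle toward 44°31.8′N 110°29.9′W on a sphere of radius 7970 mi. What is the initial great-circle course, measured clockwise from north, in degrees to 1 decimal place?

29.7°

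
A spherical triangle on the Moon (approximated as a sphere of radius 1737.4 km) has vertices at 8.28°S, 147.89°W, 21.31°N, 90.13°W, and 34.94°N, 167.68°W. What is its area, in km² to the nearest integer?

Side lengths (central angles): a = 1.1888, b = 0.8219, c = 1.1158 rad; semiperimeter s = 1.5632.
By l'Huilier's theorem, tan(E/4) = √[tan(s/2) tan((s−a)/2) tan((s−b)/2) tan((s−c)/2)], giving spherical excess E = 0.5129 rad.
Area = E·R² = 0.5129 × (1737.4)² ≈ 1548347 km².

1548347 km²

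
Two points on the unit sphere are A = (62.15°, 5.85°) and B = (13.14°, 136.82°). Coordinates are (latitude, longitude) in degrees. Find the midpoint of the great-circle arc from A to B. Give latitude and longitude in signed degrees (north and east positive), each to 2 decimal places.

55.81°, 108.97°

Central angle δ = 1.6682 rad. Interpolating on the sphere with fraction f = 0.5:
P = [sin((1−f)δ)·A + sin(fδ)·B] / sin δ = 0.7442·A + 0.7442·B in Cartesian coordinates,
giving P = (-0.1826, 0.5314, 0.8272), i.e. latitude 55.81°, longitude 108.97°.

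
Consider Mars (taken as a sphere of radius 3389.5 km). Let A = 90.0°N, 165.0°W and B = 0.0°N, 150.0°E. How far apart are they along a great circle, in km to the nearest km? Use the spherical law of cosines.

5324 km

Let φ₁ = 1.5708 rad, φ₂ = 0.0000 rad, and Δλ = -0.7854 rad.
cos c = sin φ₁ sin φ₂ + cos φ₁ cos φ₂ cos Δλ = (1.0000)(0.0000) + (0.0000)(1.0000)(0.7071) = 0.00000,
so c = arccos(0.00000) = 1.57080 rad.
Distance = R·c = 3389.5 × 1.5708 ≈ 5324 km.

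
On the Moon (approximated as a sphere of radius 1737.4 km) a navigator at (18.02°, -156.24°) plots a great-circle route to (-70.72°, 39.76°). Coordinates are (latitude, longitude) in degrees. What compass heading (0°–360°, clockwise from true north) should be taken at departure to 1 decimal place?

Δλ = -164.000° = -2.8623 rad.
y = sin Δλ · cos φ₂ = (-0.2756)(0.3302) = -0.0910
x = cos φ₁ sin φ₂ − sin φ₁ cos φ₂ cos Δλ = (0.9509)(-0.9439) − (0.3093)(0.3302)(-0.9613) = -0.7994
θ = atan2(y, x) = -173.51°; adding 360° gives 186.5°.

186.5°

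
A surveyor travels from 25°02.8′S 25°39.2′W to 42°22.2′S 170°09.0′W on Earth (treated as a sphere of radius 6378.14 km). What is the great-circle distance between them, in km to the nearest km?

11694 km

In radians: φ₁ = -0.4371, φ₂ = -0.7395, Δλ = -144.497° = -2.5219 rad.
cos c = sin φ₁ sin φ₂ + cos φ₁ cos φ₂ cos Δλ = (-0.4234)(-0.6739) + (0.9060)(0.7388)(-0.8141) = -0.25959,
so c = arccos(-0.25959) = 1.83339 rad.
Distance = R·c = 6378.14 × 1.8334 ≈ 11694 km.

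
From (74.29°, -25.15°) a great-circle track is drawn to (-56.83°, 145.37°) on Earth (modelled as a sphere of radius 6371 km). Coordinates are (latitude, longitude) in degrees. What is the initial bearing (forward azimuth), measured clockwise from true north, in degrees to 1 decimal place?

17.1°

Δλ = 170.520° = 2.9761 rad.
y = sin Δλ · cos φ₂ = (0.1647)(0.5471) = 0.0901
x = cos φ₁ sin φ₂ − sin φ₁ cos φ₂ cos Δλ = (0.2708)(-0.8371) − (0.9626)(0.5471)(-0.9863) = 0.2928
θ = atan2(y, x) = 17.10°, so the bearing is 17.1°.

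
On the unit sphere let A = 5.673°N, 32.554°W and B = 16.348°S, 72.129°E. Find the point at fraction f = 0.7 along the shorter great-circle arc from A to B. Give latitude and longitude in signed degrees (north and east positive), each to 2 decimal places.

-13.12°, 39.49°

The central angle between A and B is δ = 1.8440 rad.
With f = 0.7, the slerp weights are sin((1−f)δ)/sin δ = 0.5457 and sin(fδ)/sin δ = 0.9981.
Weighted sum of the unit vectors: (0.5457)·(0.8388,-0.5355,0.0989) + (0.9981)·(0.2945,0.9133,-0.2815) = (0.7516, 0.6193, -0.2270).
Converting back: φ = atan2(z, √(x²+y²)) = -13.12°, λ = atan2(y, x) = 39.49°.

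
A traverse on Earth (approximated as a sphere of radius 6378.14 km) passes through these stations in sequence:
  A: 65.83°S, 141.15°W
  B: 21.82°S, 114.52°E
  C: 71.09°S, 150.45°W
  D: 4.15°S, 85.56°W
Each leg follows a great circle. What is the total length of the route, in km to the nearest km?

Leg A→B: central angle 1.3232 rad, distance 8439.9 km.
Leg B→C: central angle 1.2395 rad, distance 7905.8 km.
Leg C→D: central angle 1.3637 rad, distance 8697.8 km.
Total: 8439.9 + 7905.8 + 8697.8 ≈ 25043 km.

25043 km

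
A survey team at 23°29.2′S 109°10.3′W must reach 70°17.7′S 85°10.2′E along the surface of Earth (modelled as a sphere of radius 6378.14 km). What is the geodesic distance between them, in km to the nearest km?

In radians: φ₁ = -0.4099, φ₂ = -1.2269, Δλ = -165.658° = -2.8913 rad.
cos c = sin φ₁ sin φ₂ + cos φ₁ cos φ₂ cos Δλ = (-0.3985)(-0.9414) + (0.9172)(0.3372)(-0.9688) = 0.07559,
so c = arccos(0.07559) = 1.49513 rad.
Distance = R·c = 6378.14 × 1.4951 ≈ 9536 km.

9536 km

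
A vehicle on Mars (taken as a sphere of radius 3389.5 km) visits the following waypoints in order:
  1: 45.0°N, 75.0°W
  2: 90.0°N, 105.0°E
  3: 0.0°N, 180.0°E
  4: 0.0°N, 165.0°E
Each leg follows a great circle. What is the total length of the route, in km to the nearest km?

8874 km

Leg 1→2: central angle 0.7854 rad, distance 2662.1 km.
Leg 2→3: central angle 1.5708 rad, distance 5324.2 km.
Leg 3→4: central angle 0.2618 rad, distance 887.4 km.
Total: 2662.1 + 5324.2 + 887.4 ≈ 8874 km.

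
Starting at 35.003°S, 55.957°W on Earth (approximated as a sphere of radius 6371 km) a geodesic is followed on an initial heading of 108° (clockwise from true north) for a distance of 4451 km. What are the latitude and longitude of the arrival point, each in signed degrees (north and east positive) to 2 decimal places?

-37.02°, -5.95°

Angular distance δ = d/R = 4451/6371 = 0.69863 rad; initial bearing θ = 1.8850 rad.
sin φ₂ = sin φ₁ cos δ + cos φ₁ sin δ cos θ = (-0.5736)(0.7657) + (0.8191)(0.6432)(-0.3090) = -0.6020, so φ₂ = -37.02°.
Δλ = atan2(sin θ sin δ cos φ₁, cos δ − sin φ₁ sin φ₂) = atan2(0.5011, 0.4204) = 50.003°.
λ₂ = -55.957° + 50.003° = -5.95°.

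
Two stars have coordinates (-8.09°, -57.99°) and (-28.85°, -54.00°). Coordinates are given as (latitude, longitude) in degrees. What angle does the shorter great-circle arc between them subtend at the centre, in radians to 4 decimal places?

0.3682 rad

Let φ₁ = -0.1412 rad, φ₂ = -0.5035 rad, and Δλ = 0.0696 rad.
cos c = sin φ₁ sin φ₂ + cos φ₁ cos φ₂ cos Δλ = (-0.1407)(-0.4825) + (0.9900)(0.8759)(0.9976) = 0.93297,
so c = arccos(0.93297) = 0.36821 rad.
So the angular separation is 0.3682 rad.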